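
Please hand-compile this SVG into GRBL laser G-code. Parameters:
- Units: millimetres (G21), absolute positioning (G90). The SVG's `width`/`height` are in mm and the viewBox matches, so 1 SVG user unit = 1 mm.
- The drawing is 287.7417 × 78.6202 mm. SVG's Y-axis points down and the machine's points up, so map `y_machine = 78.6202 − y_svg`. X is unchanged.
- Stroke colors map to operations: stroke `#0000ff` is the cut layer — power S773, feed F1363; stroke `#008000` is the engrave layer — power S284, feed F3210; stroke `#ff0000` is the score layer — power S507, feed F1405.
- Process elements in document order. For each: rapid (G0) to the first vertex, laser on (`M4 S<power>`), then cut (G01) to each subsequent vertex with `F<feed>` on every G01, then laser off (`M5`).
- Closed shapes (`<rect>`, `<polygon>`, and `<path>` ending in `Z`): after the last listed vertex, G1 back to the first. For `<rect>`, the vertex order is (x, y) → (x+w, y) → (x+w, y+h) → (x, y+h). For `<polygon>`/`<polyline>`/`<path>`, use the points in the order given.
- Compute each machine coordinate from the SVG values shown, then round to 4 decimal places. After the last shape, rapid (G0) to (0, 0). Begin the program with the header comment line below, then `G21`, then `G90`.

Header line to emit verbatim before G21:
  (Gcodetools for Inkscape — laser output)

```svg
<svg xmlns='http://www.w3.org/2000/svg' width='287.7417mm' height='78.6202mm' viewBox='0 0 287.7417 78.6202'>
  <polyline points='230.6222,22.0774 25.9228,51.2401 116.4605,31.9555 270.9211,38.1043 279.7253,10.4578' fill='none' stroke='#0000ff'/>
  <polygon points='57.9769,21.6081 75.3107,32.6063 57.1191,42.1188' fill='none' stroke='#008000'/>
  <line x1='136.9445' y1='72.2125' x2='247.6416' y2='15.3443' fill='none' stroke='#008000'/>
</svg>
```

viewBox `0 0 287.7417 78.6202` with mm width/height → 1 unit = 1 mm. Flip: y_m = 78.6202 − y_svg.

**Shape 1** — `<polyline>` open polyline, stroke `#0000ff` → cut (S773, F1363). Machine vertices: (230.6222,56.5428) → (25.9228,27.3801) → (116.4605,46.6647) → (270.9211,40.5159) → (279.7253,68.1624). Open path.

**Shape 2** — `<polygon>` regular polygon, stroke `#008000` → engrave (S284, F3210). Machine vertices: (57.9769,57.0121) → (75.3107,46.0139) → (57.1191,36.5014) → (57.9769,57.0121). Closed: final G1 returns to the first vertex.

**Shape 3** — `<line>` line segment, stroke `#008000` → engrave (S284, F3210). Machine vertices: (136.9445,6.4077) → (247.6416,63.2759). Open path.

(Gcodetools for Inkscape — laser output)
G21
G90
G0 X230.6222 Y56.5428
M4 S773
G01 X25.9228 Y27.3801 F1363
G01 X116.4605 Y46.6647 F1363
G01 X270.9211 Y40.5159 F1363
G01 X279.7253 Y68.1624 F1363
M5
G0 X57.9769 Y57.0121
M4 S284
G01 X75.3107 Y46.0139 F3210
G01 X57.1191 Y36.5014 F3210
G01 X57.9769 Y57.0121 F3210
M5
G0 X136.9445 Y6.4077
M4 S284
G01 X247.6416 Y63.2759 F3210
M5
G0 X0.0000 Y0.0000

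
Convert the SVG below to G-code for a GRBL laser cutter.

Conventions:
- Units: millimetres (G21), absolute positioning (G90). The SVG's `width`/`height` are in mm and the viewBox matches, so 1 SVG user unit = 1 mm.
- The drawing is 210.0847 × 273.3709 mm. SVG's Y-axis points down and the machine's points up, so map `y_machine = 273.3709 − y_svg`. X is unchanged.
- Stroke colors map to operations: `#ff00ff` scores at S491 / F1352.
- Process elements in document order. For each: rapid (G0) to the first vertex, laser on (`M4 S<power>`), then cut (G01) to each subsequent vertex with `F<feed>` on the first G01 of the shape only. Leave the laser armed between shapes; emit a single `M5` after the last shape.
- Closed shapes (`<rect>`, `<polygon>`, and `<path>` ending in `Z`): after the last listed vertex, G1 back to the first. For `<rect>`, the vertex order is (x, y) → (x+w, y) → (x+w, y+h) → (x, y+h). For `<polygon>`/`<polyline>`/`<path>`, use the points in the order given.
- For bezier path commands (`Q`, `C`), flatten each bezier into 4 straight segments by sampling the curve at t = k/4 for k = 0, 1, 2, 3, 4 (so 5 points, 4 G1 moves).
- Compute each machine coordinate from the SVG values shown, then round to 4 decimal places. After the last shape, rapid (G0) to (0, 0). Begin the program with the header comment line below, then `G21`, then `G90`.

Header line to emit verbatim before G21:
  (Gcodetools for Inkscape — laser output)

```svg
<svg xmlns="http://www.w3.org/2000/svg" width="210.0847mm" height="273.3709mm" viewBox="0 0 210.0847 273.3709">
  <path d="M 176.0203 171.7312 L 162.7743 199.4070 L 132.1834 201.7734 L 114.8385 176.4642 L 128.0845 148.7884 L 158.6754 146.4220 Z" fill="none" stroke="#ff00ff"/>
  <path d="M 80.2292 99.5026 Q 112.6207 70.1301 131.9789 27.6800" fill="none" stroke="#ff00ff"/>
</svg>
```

1 u = 1 mm; y_m = 273.3709 − y.

[1] `<path>` regular polygon, #ff00ff→score S491 F1352: (176.0203,101.6397) → (162.7743,73.9639) → (132.1834,71.5975) → (114.8385,96.9067) → (128.0845,124.5825) → (158.6754,126.9489) → (176.0203,101.6397) (closed)

[2] `<path>` quadratic bezier, #ff00ff→score S491 F1352: (80.2292,173.8683) → (95.6104,189.3719) → (109.3624,206.5102) → (121.4852,225.2832) → (131.9789,245.6909)

(Gcodetools for Inkscape — laser output)
G21
G90
G0 X176.0203 Y101.6397
M4 S491
G01 X162.7743 Y73.9639 F1352
G01 X132.1834 Y71.5975
G01 X114.8385 Y96.9067
G01 X128.0845 Y124.5825
G01 X158.6754 Y126.9489
G01 X176.0203 Y101.6397
G0 X80.2292 Y173.8683
M4 S491
G01 X95.6104 Y189.3719 F1352
G01 X109.3624 Y206.5102
G01 X121.4852 Y225.2832
G01 X131.9789 Y245.6909
M5
G0 X0.0000 Y0.0000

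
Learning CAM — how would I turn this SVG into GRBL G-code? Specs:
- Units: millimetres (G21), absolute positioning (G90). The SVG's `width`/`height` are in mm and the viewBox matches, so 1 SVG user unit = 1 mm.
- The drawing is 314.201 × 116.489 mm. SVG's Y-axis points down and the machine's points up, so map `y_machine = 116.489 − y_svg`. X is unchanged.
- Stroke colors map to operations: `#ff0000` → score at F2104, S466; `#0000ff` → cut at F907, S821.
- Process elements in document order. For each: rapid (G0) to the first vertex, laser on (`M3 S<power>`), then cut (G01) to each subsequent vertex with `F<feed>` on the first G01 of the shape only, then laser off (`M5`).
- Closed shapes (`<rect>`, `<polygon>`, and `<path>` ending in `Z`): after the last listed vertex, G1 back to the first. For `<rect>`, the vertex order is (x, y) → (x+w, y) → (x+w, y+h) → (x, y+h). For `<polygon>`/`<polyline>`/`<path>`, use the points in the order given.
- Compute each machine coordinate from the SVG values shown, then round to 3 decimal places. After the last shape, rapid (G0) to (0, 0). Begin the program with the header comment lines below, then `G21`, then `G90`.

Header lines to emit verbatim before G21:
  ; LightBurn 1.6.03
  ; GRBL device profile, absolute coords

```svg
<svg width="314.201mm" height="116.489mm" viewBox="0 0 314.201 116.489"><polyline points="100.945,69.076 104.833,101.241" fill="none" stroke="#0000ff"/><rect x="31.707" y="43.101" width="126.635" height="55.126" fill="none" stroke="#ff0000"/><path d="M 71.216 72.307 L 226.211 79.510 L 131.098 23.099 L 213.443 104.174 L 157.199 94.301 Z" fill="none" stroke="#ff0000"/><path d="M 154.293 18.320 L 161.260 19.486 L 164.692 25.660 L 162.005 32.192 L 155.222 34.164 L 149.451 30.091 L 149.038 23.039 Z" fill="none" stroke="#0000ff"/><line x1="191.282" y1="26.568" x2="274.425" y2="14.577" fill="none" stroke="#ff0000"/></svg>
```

; LightBurn 1.6.03
; GRBL device profile, absolute coords
G21
G90
G0 X100.945 Y47.413
M3 S821
G01 X104.833 Y15.248 F907
M5
G0 X31.707 Y73.388
M3 S466
G01 X158.342 Y73.388 F2104
G01 X158.342 Y18.262
G01 X31.707 Y18.262
G01 X31.707 Y73.388
M5
G0 X71.216 Y44.182
M3 S466
G01 X226.211 Y36.979 F2104
G01 X131.098 Y93.390
G01 X213.443 Y12.315
G01 X157.199 Y22.188
G01 X71.216 Y44.182
M5
G0 X154.293 Y98.169
M3 S821
G01 X161.260 Y97.003 F907
G01 X164.692 Y90.829
G01 X162.005 Y84.297
G01 X155.222 Y82.325
G01 X149.451 Y86.398
G01 X149.038 Y93.450
G01 X154.293 Y98.169
M5
G0 X191.282 Y89.921
M3 S466
G01 X274.425 Y101.912 F2104
M5
G0 X0.000 Y0.000

viewBox `0 0 314.201 116.489` with mm width/height → 1 unit = 1 mm. Flip: y_m = 116.489 − y_svg.

**Shape 1** — `<polyline>` line segment, stroke `#0000ff` → cut (S821, F907). Machine vertices: (100.945,47.413) → (104.833,15.248). Open path.

**Shape 2** — `<rect>` rectangle, stroke `#ff0000` → score (S466, F2104). Machine vertices: (31.707,73.388) → (158.342,73.388) → (158.342,18.262) → (31.707,18.262) → (31.707,73.388). Closed: final G1 returns to the first vertex.

**Shape 3** — `<path>` closed polygon, stroke `#ff0000` → score (S466, F2104). Machine vertices: (71.216,44.182) → (226.211,36.979) → (131.098,93.390) → (213.443,12.315) → (157.199,22.188) → (71.216,44.182). Closed: final G1 returns to the first vertex.

**Shape 4** — `<path>` regular polygon, stroke `#0000ff` → cut (S821, F907). Machine vertices: (154.293,98.169) → (161.260,97.003) → (164.692,90.829) → (162.005,84.297) → (155.222,82.325) → (149.451,86.398) → (149.038,93.450) → (154.293,98.169). Closed: final G1 returns to the first vertex.

**Shape 5** — `<line>` line segment, stroke `#ff0000` → score (S466, F2104). Machine vertices: (191.282,89.921) → (274.425,101.912). Open path.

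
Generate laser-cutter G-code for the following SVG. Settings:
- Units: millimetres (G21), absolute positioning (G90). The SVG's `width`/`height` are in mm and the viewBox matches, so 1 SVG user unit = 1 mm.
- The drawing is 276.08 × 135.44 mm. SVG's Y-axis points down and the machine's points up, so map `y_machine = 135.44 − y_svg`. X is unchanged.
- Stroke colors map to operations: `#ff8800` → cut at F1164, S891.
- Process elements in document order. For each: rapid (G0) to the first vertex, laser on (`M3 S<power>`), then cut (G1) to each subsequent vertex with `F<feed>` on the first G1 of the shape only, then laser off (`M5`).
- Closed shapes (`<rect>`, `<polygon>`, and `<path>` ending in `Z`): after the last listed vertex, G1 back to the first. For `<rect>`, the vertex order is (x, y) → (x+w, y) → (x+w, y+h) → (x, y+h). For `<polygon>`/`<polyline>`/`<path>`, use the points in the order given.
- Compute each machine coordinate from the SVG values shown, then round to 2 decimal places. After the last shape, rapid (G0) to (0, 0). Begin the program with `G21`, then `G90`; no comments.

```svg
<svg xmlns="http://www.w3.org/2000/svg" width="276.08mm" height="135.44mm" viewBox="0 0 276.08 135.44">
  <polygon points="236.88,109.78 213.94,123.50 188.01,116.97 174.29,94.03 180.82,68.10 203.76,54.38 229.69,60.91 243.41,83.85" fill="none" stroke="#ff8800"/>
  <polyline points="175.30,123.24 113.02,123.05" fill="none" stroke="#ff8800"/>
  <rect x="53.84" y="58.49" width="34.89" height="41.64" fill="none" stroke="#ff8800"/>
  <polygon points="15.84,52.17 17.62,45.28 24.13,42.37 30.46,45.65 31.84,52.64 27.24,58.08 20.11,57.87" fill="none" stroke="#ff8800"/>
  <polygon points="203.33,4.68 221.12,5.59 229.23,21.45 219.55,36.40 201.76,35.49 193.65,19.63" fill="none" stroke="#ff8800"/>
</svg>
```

1 u = 1 mm; y_m = 135.44 − y.

[1] `<polygon>` regular polygon, #ff8800→cut S891 F1164: (236.88,25.66) → (213.94,11.94) → (188.01,18.47) → (174.29,41.41) → (180.82,67.34) → (203.76,81.06) → (229.69,74.53) → (243.41,51.59) → (236.88,25.66) (closed)

[2] `<polyline>` line segment, #ff8800→cut S891 F1164: (175.30,12.20) → (113.02,12.39)

[3] `<rect>` rectangle, #ff8800→cut S891 F1164: (53.84,76.95) → (88.73,76.95) → (88.73,35.31) → (53.84,35.31) → (53.84,76.95) (closed)

[4] `<polygon>` regular polygon, #ff8800→cut S891 F1164: (15.84,83.27) → (17.62,90.16) → (24.13,93.07) → (30.46,89.79) → (31.84,82.80) → (27.24,77.36) → (20.11,77.57) → (15.84,83.27) (closed)

[5] `<polygon>` regular polygon, #ff8800→cut S891 F1164: (203.33,130.76) → (221.12,129.85) → (229.23,113.99) → (219.55,99.04) → (201.76,99.95) → (193.65,115.81) → (203.33,130.76) (closed)

G21
G90
G0 X236.88 Y25.66
M3 S891
G1 X213.94 Y11.94 F1164
G1 X188.01 Y18.47
G1 X174.29 Y41.41
G1 X180.82 Y67.34
G1 X203.76 Y81.06
G1 X229.69 Y74.53
G1 X243.41 Y51.59
G1 X236.88 Y25.66
M5
G0 X175.30 Y12.20
M3 S891
G1 X113.02 Y12.39 F1164
M5
G0 X53.84 Y76.95
M3 S891
G1 X88.73 Y76.95 F1164
G1 X88.73 Y35.31
G1 X53.84 Y35.31
G1 X53.84 Y76.95
M5
G0 X15.84 Y83.27
M3 S891
G1 X17.62 Y90.16 F1164
G1 X24.13 Y93.07
G1 X30.46 Y89.79
G1 X31.84 Y82.80
G1 X27.24 Y77.36
G1 X20.11 Y77.57
G1 X15.84 Y83.27
M5
G0 X203.33 Y130.76
M3 S891
G1 X221.12 Y129.85 F1164
G1 X229.23 Y113.99
G1 X219.55 Y99.04
G1 X201.76 Y99.95
G1 X193.65 Y115.81
G1 X203.33 Y130.76
M5
G0 X0.00 Y0.00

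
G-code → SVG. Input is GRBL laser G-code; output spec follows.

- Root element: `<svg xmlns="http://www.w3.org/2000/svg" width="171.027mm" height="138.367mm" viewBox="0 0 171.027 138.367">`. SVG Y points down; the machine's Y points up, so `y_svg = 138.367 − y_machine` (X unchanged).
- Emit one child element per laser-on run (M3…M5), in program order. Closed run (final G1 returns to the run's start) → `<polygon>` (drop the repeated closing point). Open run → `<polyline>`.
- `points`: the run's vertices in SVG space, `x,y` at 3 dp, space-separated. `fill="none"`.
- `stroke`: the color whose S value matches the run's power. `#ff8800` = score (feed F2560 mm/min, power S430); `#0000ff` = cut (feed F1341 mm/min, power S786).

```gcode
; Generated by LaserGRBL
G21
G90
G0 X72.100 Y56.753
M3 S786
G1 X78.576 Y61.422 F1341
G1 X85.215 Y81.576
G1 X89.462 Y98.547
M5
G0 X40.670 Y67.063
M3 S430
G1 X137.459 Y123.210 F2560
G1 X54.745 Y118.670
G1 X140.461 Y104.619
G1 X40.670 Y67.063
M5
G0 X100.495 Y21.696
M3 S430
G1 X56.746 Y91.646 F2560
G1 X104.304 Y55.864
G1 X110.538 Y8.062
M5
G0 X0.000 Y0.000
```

<svg xmlns="http://www.w3.org/2000/svg" width="171.027mm" height="138.367mm" viewBox="0 0 171.027 138.367">
  <polyline points="72.100,81.614 78.576,76.945 85.215,56.791 89.462,39.820" fill="none" stroke="#0000ff"/>
  <polygon points="40.670,71.304 137.459,15.157 54.745,19.697 140.461,33.748" fill="none" stroke="#ff8800"/>
  <polyline points="100.495,116.671 56.746,46.721 104.304,82.503 110.538,130.305" fill="none" stroke="#ff8800"/>
</svg>

Machine Y-up, SVG Y-down with viewBox height 138.367, so y_svg = 138.367 − y_machine; X carries over.

Run 1: the run's S786 means `#0000ff` (cut). The run is open, so emit a `<polyline>` with points (Y-flipped): 72.100,81.614 78.576,76.945 85.215,56.791 89.462,39.820.

Run 2: S430 ⇒ score layer `#ff8800`. The run returns to its start, so emit a `<polygon>` with points (Y-flipped): 40.670,71.304 137.459,15.157 54.745,19.697 140.461,33.748.

Run 3: the run's S430 means `#ff8800` (score). The run is open, so emit a `<polyline>` with points (Y-flipped): 100.495,116.671 56.746,46.721 104.304,82.503 110.538,130.305.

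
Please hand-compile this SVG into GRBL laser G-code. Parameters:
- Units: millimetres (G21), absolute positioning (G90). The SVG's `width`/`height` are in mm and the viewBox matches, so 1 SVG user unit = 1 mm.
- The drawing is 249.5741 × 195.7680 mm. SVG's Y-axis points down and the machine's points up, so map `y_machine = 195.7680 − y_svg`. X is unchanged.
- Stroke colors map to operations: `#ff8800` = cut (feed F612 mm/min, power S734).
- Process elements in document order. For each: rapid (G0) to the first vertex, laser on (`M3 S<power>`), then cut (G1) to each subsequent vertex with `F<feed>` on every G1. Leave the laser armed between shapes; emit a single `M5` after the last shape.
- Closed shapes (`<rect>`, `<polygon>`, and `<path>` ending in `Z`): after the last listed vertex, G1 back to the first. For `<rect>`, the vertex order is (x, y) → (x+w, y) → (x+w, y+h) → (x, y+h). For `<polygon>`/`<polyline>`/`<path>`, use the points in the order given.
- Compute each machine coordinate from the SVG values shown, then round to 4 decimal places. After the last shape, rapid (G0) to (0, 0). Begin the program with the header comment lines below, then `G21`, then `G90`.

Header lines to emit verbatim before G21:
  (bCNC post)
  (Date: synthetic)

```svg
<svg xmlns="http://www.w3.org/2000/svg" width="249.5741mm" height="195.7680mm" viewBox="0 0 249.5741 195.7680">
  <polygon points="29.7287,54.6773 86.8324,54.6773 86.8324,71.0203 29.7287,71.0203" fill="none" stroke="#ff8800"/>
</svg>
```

(bCNC post)
(Date: synthetic)
G21
G90
G0 X29.7287 Y141.0907
M3 S734
G1 X86.8324 Y141.0907 F612
G1 X86.8324 Y124.7477 F612
G1 X29.7287 Y124.7477 F612
G1 X29.7287 Y141.0907 F612
M5
G0 X0.0000 Y0.0000

Since the viewBox matches the mm dimensions, user units are millimetres directly. The only transform is the Y-flip y_m = 195.7680 − y_svg.

Shape 1 is a rectangle drawn with `<polygon>`. Its stroke #ff8800 means cut at S734, F612. After flipping Y the toolpath is (29.7287,141.0907) → (86.8324,141.0907) → (86.8324,124.7477) → (29.7287,124.7477) → (29.7287,141.0907), returning to the start.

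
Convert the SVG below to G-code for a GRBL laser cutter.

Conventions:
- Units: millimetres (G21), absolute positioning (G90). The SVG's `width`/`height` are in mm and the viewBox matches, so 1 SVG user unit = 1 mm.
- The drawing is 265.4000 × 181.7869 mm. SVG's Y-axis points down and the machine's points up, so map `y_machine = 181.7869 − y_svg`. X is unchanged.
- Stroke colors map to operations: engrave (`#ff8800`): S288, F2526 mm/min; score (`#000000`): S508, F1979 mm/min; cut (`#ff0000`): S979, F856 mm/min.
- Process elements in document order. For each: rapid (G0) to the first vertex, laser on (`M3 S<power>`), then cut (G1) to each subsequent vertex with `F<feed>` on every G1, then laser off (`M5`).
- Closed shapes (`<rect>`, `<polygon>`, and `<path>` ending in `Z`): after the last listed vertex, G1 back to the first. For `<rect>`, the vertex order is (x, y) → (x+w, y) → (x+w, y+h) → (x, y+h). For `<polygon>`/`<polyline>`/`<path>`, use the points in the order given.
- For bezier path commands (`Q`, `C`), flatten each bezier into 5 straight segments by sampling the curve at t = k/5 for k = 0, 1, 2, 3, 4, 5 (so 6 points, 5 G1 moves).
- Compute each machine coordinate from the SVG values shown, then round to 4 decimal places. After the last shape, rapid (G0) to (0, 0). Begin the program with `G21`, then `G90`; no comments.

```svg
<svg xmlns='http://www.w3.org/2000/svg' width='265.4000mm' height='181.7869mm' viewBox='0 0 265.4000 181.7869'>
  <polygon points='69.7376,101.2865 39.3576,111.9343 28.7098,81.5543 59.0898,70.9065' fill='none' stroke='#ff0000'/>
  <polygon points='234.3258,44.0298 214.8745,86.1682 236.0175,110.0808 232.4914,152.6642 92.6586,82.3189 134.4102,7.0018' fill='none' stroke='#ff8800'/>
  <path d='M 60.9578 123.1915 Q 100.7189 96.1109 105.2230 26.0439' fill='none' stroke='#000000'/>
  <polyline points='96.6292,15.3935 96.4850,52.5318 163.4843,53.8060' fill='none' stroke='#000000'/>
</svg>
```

G21
G90
G0 X69.7376 Y80.5004
M3 S979
G1 X39.3576 Y69.8526 F856
G1 X28.7098 Y100.2326 F856
G1 X59.0898 Y110.8804 F856
G1 X69.7376 Y80.5004 F856
M5
G0 X234.3258 Y137.7571
M3 S288
G1 X214.8745 Y95.6187 F2526
G1 X236.0175 Y71.7061 F2526
G1 X232.4914 Y29.1227 F2526
G1 X92.6586 Y99.4680 F2526
G1 X134.4102 Y174.7851 F2526
G1 X234.3258 Y137.7571 F2526
M5
G0 X60.9578 Y58.5954
M3 S508
G1 X75.4520 Y71.1471 F1979
G1 X87.1256 Y87.1377 F1979
G1 X95.9786 Y106.5672 F1979
G1 X102.0111 Y129.4357 F1979
G1 X105.2230 Y155.7430 F1979
M5
G0 X96.6292 Y166.3934
M3 S508
G1 X96.4850 Y129.2551 F1979
G1 X163.4843 Y127.9809 F1979
M5
G0 X0.0000 Y0.0000

1 u = 1 mm; y_m = 181.7869 − y.

[1] `<polygon>` regular polygon, #ff0000→cut S979 F856: (69.7376,80.5004) → (39.3576,69.8526) → (28.7098,100.2326) → (59.0898,110.8804) → (69.7376,80.5004) (closed)

[2] `<polygon>` closed polygon, #ff8800→engrave S288 F2526: (234.3258,137.7571) → (214.8745,95.6187) → (236.0175,71.7061) → (232.4914,29.1227) → (92.6586,99.4680) → (134.4102,174.7851) → (234.3258,137.7571) (closed)

[3] `<path>` quadratic bezier, #000000→score S508 F1979: (60.9578,58.5954) → (75.4520,71.1471) → (87.1256,87.1377) → (95.9786,106.5672) → (102.0111,129.4357) → (105.2230,155.7430)

[4] `<polyline>` open polyline, #000000→score S508 F1979: (96.6292,166.3934) → (96.4850,129.2551) → (163.4843,127.9809)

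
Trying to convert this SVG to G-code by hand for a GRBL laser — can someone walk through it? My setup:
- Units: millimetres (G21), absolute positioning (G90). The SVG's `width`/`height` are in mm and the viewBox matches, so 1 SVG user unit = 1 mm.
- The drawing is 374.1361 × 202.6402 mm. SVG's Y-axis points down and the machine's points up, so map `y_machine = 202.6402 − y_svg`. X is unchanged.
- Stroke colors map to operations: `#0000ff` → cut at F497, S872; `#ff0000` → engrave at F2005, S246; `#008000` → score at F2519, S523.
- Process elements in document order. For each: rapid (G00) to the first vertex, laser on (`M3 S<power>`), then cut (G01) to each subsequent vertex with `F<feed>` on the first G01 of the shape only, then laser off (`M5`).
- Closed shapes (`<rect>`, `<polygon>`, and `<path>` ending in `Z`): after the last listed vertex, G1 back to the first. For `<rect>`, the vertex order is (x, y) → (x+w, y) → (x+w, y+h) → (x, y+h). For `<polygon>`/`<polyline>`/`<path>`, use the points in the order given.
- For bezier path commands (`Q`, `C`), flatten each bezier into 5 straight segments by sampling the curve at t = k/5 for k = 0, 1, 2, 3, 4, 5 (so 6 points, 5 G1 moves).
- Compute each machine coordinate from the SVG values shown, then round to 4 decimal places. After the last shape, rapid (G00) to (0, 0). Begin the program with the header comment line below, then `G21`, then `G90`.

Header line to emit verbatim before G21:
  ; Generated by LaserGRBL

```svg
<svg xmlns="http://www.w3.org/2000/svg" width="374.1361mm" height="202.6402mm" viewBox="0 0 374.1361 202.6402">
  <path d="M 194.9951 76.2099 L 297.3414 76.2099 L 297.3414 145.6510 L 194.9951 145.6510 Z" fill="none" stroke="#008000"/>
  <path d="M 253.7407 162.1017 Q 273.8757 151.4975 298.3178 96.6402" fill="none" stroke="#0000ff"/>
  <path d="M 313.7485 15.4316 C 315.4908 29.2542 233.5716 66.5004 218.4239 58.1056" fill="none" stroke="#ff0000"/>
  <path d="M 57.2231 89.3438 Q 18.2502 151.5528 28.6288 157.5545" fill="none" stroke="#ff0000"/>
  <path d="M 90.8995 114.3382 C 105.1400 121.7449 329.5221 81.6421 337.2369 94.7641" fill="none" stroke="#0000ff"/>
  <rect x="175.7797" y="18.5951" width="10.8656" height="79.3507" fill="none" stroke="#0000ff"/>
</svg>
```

Since the viewBox matches the mm dimensions, user units are millimetres directly. The only transform is the Y-flip y_m = 202.6402 − y_svg.

Shape 1 is a rectangle drawn with `<path>`. Its stroke #008000 means score at S523, F2519. After flipping Y the toolpath is (194.9951,126.4303) → (297.3414,126.4303) → (297.3414,56.9892) → (194.9951,56.9892) → (194.9951,126.4303), returning to the start.

Shape 2 is a quadratic bezier drawn with `<path>`. Its stroke #0000ff means cut at S872, F497. After flipping Y the toolpath is (253.7407,40.5385) → (261.9670,46.5503) → (270.5378,56.1024) → (279.4533,69.1947) → (288.7132,85.8272) → (298.3178,106.0000).

Shape 3 is a cubic bezier drawn with `<path>`. Its stroke #ff0000 means engrave at S246, F2005. After flipping Y the toolpath is (313.7485,187.2086) → (305.9580,176.6567) → (285.3095,163.7983) → (259.0237,151.9484) → (234.3216,144.4221) → (218.4239,144.5346).

Shape 4 is a quadratic bezier drawn with `<path>`. Its stroke #ff0000 means engrave at S246, F2005. After flipping Y the toolpath is (57.2231,113.2964) → (43.6080,90.6611) → (33.9410,72.5224) → (28.2222,58.8802) → (26.4514,49.7347) → (28.6288,45.0857).

Shape 5 is a cubic bezier drawn with `<path>`. Its stroke #0000ff means cut at S872, F497. After flipping Y the toolpath is (90.8995,88.3020) → (121.2463,88.7532) → (181.5403,95.7715) → (251.2946,104.5216) → (310.0224,110.1682) → (337.2369,107.8761).

Shape 6 is a rectangle drawn with `<rect>`. Its stroke #0000ff means cut at S872, F497. After flipping Y the toolpath is (175.7797,184.0451) → (186.6453,184.0451) → (186.6453,104.6944) → (175.7797,104.6944) → (175.7797,184.0451), returning to the start.

; Generated by LaserGRBL
G21
G90
G00 X194.9951 Y126.4303
M3 S523
G01 X297.3414 Y126.4303 F2519
G01 X297.3414 Y56.9892
G01 X194.9951 Y56.9892
G01 X194.9951 Y126.4303
M5
G00 X253.7407 Y40.5385
M3 S872
G01 X261.9670 Y46.5503 F497
G01 X270.5378 Y56.1024
G01 X279.4533 Y69.1947
G01 X288.7132 Y85.8272
G01 X298.3178 Y106.0000
M5
G00 X313.7485 Y187.2086
M3 S246
G01 X305.9580 Y176.6567 F2005
G01 X285.3095 Y163.7983
G01 X259.0237 Y151.9484
G01 X234.3216 Y144.4221
G01 X218.4239 Y144.5346
M5
G00 X57.2231 Y113.2964
M3 S246
G01 X43.6080 Y90.6611 F2005
G01 X33.9410 Y72.5224
G01 X28.2222 Y58.8802
G01 X26.4514 Y49.7347
G01 X28.6288 Y45.0857
M5
G00 X90.8995 Y88.3020
M3 S872
G01 X121.2463 Y88.7532 F497
G01 X181.5403 Y95.7715
G01 X251.2946 Y104.5216
G01 X310.0224 Y110.1682
G01 X337.2369 Y107.8761
M5
G00 X175.7797 Y184.0451
M3 S872
G01 X186.6453 Y184.0451 F497
G01 X186.6453 Y104.6944
G01 X175.7797 Y104.6944
G01 X175.7797 Y184.0451
M5
G00 X0.0000 Y0.0000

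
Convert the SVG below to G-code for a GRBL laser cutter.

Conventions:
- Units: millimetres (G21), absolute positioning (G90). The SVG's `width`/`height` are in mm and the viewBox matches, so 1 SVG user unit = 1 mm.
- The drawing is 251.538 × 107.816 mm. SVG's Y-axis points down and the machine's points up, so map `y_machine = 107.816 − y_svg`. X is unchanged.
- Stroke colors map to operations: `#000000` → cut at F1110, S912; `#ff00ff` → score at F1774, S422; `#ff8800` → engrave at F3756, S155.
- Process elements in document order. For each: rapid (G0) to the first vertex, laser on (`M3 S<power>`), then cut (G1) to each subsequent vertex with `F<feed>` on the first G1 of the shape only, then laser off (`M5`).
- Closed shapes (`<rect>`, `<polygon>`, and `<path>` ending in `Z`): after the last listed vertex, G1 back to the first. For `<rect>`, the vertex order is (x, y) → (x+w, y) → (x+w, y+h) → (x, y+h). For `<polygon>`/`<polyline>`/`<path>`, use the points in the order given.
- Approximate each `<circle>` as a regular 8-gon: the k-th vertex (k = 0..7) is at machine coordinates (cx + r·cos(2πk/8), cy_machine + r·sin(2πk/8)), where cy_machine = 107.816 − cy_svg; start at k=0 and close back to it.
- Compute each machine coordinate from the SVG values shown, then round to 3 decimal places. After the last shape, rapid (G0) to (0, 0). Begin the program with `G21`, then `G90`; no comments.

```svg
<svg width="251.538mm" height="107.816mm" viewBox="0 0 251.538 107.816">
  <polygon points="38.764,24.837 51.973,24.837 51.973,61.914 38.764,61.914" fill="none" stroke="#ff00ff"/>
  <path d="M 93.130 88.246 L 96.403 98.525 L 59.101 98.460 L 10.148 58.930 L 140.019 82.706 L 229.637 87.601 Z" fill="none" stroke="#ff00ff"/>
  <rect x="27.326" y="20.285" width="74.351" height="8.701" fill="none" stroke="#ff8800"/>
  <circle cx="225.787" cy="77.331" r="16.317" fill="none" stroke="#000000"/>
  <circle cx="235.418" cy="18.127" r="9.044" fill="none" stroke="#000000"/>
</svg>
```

G21
G90
G0 X38.764 Y82.979
M3 S422
G1 X51.973 Y82.979 F1774
G1 X51.973 Y45.902
G1 X38.764 Y45.902
G1 X38.764 Y82.979
M5
G0 X93.130 Y19.570
M3 S422
G1 X96.403 Y9.291 F1774
G1 X59.101 Y9.356
G1 X10.148 Y48.886
G1 X140.019 Y25.110
G1 X229.637 Y20.215
G1 X93.130 Y19.570
M5
G0 X27.326 Y87.531
M3 S155
G1 X101.677 Y87.531 F3756
G1 X101.677 Y78.830
G1 X27.326 Y78.830
G1 X27.326 Y87.531
M5
G0 X242.104 Y30.485
M3 S912
G1 X237.325 Y42.023 F1110
G1 X225.787 Y46.802
G1 X214.249 Y42.023
G1 X209.470 Y30.485
G1 X214.249 Y18.947
G1 X225.787 Y14.168
G1 X237.325 Y18.947
G1 X242.104 Y30.485
M5
G0 X244.462 Y89.689
M3 S912
G1 X241.813 Y96.084 F1110
G1 X235.418 Y98.733
G1 X229.023 Y96.084
G1 X226.374 Y89.689
G1 X229.023 Y83.294
G1 X235.418 Y80.645
G1 X241.813 Y83.294
G1 X244.462 Y89.689
M5
G0 X0.000 Y0.000

viewBox `0 0 251.538 107.816` with mm width/height → 1 unit = 1 mm. Flip: y_m = 107.816 − y_svg.

**Shape 1** — `<polygon>` rectangle, stroke `#ff00ff` → score (S422, F1774). Machine vertices: (38.764,82.979) → (51.973,82.979) → (51.973,45.902) → (38.764,45.902) → (38.764,82.979). Closed: final G1 returns to the first vertex.

**Shape 2** — `<path>` closed polygon, stroke `#ff00ff` → score (S422, F1774). Machine vertices: (93.130,19.570) → (96.403,9.291) → (59.101,9.356) → (10.148,48.886) → (140.019,25.110) → (229.637,20.215) → (93.130,19.570). Closed: final G1 returns to the first vertex.

**Shape 3** — `<rect>` rectangle, stroke `#ff8800` → engrave (S155, F3756). Machine vertices: (27.326,87.531) → (101.677,87.531) → (101.677,78.830) → (27.326,78.830) → (27.326,87.531). Closed: final G1 returns to the first vertex.

**Shape 4** — `<circle>` circle, stroke `#000000` → cut (S912, F1110). Machine vertices: (242.104,30.485) → (237.325,42.023) → (225.787,46.802) → (214.249,42.023) → (209.470,30.485) → (214.249,18.947) → (225.787,14.168) → (237.325,18.947) → (242.104,30.485). Closed: final G1 returns to the first vertex.

**Shape 5** — `<circle>` circle, stroke `#000000` → cut (S912, F1110). Machine vertices: (244.462,89.689) → (241.813,96.084) → (235.418,98.733) → (229.023,96.084) → (226.374,89.689) → (229.023,83.294) → (235.418,80.645) → (241.813,83.294) → (244.462,89.689). Closed: final G1 returns to the first vertex.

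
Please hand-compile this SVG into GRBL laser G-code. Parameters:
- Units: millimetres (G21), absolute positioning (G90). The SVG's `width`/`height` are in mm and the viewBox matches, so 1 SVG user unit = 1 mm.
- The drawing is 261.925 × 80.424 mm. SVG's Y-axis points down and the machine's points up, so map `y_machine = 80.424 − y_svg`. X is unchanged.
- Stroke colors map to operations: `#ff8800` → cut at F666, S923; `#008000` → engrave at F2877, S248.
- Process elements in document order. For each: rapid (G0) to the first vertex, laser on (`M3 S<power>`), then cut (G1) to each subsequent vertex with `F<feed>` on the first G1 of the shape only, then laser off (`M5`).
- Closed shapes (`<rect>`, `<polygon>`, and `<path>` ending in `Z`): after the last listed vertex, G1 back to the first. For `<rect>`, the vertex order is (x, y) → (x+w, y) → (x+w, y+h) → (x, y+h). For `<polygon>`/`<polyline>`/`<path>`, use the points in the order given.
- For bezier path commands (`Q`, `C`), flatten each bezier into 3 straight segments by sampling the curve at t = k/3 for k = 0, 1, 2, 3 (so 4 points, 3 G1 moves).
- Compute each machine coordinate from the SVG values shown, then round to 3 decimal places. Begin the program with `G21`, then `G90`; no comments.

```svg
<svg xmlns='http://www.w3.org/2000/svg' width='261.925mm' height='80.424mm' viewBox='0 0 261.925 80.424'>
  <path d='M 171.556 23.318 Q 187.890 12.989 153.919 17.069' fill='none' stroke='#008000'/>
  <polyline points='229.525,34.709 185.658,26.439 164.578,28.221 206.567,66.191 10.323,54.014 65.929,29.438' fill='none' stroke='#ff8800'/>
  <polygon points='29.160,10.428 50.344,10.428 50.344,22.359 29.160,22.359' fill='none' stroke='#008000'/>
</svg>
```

Since the viewBox matches the mm dimensions, user units are millimetres directly. The only transform is the Y-flip y_m = 80.424 − y_svg.

Shape 1 is a quadratic bezier drawn with `<path>`. Its stroke #008000 means engrave at S248, F2877. After flipping Y the toolpath is (171.556,57.106) → (176.856,62.391) → (170.977,64.474) → (153.919,63.355).

Shape 2 is a open polyline drawn with `<polyline>`. Its stroke #ff8800 means cut at S923, F666. After flipping Y the toolpath is (229.525,45.715) → (185.658,53.985) → (164.578,52.203) → (206.567,14.233) → (10.323,26.410) → (65.929,50.986).

Shape 3 is a rectangle drawn with `<polygon>`. Its stroke #008000 means engrave at S248, F2877. After flipping Y the toolpath is (29.160,69.996) → (50.344,69.996) → (50.344,58.065) → (29.160,58.065) → (29.160,69.996), returning to the start.

G21
G90
G0 X171.556 Y57.106
M3 S248
G1 X176.856 Y62.391 F2877
G1 X170.977 Y64.474
G1 X153.919 Y63.355
M5
G0 X229.525 Y45.715
M3 S923
G1 X185.658 Y53.985 F666
G1 X164.578 Y52.203
G1 X206.567 Y14.233
G1 X10.323 Y26.410
G1 X65.929 Y50.986
M5
G0 X29.160 Y69.996
M3 S248
G1 X50.344 Y69.996 F2877
G1 X50.344 Y58.065
G1 X29.160 Y58.065
G1 X29.160 Y69.996
M5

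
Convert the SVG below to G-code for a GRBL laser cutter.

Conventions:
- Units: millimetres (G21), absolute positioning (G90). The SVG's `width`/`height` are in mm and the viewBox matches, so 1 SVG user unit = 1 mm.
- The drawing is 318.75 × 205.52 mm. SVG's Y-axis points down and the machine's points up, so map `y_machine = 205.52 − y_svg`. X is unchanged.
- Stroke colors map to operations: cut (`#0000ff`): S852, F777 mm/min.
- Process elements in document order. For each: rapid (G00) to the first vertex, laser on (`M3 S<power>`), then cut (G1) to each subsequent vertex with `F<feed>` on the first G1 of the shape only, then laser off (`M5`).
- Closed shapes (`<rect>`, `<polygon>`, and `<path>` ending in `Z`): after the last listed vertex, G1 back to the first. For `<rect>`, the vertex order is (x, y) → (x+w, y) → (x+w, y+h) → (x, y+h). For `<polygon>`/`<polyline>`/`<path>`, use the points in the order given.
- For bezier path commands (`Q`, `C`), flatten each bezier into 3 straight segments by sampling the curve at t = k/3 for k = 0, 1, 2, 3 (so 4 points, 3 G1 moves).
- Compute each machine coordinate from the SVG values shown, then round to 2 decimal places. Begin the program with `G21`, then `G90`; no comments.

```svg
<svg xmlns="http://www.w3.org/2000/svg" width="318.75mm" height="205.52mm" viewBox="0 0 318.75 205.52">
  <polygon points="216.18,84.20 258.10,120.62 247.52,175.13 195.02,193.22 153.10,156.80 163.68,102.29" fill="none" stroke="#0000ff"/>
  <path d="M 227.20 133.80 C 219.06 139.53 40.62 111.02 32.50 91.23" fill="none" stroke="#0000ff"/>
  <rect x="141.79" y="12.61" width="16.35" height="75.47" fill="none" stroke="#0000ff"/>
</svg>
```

G21
G90
G00 X216.18 Y121.32
M3 S852
G1 X258.10 Y84.90 F777
G1 X247.52 Y30.39
G1 X195.02 Y12.30
G1 X153.10 Y48.72
G1 X163.68 Y103.23
G1 X216.18 Y121.32
M5
G00 X227.20 Y71.72
M3 S852
G1 X174.91 Y75.81 F777
G1 X84.78 Y93.18
G1 X32.50 Y114.29
M5
G00 X141.79 Y192.91
M3 S852
G1 X158.14 Y192.91 F777
G1 X158.14 Y117.44
G1 X141.79 Y117.44
G1 X141.79 Y192.91
M5

Since the viewBox matches the mm dimensions, user units are millimetres directly. The only transform is the Y-flip y_m = 205.52 − y_svg.

Shape 1 is a regular polygon drawn with `<polygon>`. Its stroke #0000ff means cut at S852, F777. After flipping Y the toolpath is (216.18,121.32) → (258.10,84.90) → (247.52,30.39) → (195.02,12.30) → (153.10,48.72) → (163.68,103.23) → (216.18,121.32), returning to the start.

Shape 2 is a cubic bezier drawn with `<path>`. Its stroke #0000ff means cut at S852, F777. After flipping Y the toolpath is (227.20,71.72) → (174.91,75.81) → (84.78,93.18) → (32.50,114.29).

Shape 3 is a rectangle drawn with `<rect>`. Its stroke #0000ff means cut at S852, F777. After flipping Y the toolpath is (141.79,192.91) → (158.14,192.91) → (158.14,117.44) → (141.79,117.44) → (141.79,192.91), returning to the start.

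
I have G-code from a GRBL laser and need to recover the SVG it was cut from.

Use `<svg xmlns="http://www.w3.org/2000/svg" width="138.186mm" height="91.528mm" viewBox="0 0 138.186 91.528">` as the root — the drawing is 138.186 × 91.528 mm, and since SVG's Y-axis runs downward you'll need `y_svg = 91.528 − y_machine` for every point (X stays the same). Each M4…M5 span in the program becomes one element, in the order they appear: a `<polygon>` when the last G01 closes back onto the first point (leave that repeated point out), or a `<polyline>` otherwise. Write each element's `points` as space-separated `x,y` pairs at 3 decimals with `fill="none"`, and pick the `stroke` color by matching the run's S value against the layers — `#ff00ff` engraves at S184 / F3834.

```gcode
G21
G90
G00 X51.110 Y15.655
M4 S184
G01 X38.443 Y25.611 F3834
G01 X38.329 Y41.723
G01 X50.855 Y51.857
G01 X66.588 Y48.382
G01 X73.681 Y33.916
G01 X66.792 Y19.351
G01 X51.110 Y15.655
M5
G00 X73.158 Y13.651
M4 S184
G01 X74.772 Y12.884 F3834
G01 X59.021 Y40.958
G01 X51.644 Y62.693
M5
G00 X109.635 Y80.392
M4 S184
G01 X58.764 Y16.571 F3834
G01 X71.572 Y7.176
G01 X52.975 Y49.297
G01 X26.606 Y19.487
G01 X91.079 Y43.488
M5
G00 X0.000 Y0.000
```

<svg xmlns="http://www.w3.org/2000/svg" width="138.186mm" height="91.528mm" viewBox="0 0 138.186 91.528">
  <polygon points="51.110,75.873 38.443,65.917 38.329,49.805 50.855,39.671 66.588,43.146 73.681,57.612 66.792,72.177" fill="none" stroke="#ff00ff"/>
  <polyline points="73.158,77.877 74.772,78.644 59.021,50.570 51.644,28.835" fill="none" stroke="#ff00ff"/>
  <polyline points="109.635,11.136 58.764,74.957 71.572,84.352 52.975,42.231 26.606,72.041 91.079,48.040" fill="none" stroke="#ff00ff"/>
</svg>

Each laser-on run becomes one SVG element. Flip Y back into SVG space with y_svg = 91.528 − y_machine. Every run uses S184, so all elements get stroke `#ff00ff` (engrave).

Run 1: The run returns to its start, so emit a `<polygon>` with points (Y-flipped): 51.110,75.873 38.443,65.917 38.329,49.805 50.855,39.671 66.588,43.146 73.681,57.612 66.792,72.177.

Run 2: The run is open, so emit a `<polyline>` with points (Y-flipped): 73.158,77.877 74.772,78.644 59.021,50.570 51.644,28.835.

Run 3: The run is open, so emit a `<polyline>` with points (Y-flipped): 109.635,11.136 58.764,74.957 71.572,84.352 52.975,42.231 26.606,72.041 91.079,48.040.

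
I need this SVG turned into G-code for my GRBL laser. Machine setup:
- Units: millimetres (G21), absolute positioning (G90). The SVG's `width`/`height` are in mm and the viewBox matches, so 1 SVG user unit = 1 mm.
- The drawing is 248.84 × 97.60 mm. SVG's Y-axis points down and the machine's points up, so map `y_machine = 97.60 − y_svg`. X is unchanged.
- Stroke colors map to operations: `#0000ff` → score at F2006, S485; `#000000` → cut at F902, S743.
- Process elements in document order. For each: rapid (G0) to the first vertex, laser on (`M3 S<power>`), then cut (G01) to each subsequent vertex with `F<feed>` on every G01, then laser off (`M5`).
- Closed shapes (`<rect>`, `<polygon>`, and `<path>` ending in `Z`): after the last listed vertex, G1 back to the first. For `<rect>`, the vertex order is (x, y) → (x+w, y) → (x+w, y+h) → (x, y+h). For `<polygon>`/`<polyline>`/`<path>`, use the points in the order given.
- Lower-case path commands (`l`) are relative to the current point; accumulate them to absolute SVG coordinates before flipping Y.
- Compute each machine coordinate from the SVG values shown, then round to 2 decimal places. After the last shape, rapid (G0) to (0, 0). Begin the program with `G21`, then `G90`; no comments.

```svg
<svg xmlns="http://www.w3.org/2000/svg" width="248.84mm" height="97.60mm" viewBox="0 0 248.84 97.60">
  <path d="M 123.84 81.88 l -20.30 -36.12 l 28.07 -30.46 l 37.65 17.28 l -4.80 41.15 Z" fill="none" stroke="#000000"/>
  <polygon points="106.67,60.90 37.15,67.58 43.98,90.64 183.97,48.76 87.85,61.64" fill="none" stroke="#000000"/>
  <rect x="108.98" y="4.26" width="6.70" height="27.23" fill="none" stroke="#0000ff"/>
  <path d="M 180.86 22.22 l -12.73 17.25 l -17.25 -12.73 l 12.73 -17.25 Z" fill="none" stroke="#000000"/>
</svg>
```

viewBox `0 0 248.84 97.60` with mm width/height → 1 unit = 1 mm. Flip: y_m = 97.60 − y_svg.

**Shape 1** — `<path>` regular polygon, stroke `#000000` → cut (S743, F902). Machine vertices: (123.84,15.72) → (103.54,51.84) → (131.61,82.30) → (169.26,65.02) → (164.46,23.87) → (123.84,15.72). Closed: final G1 returns to the first vertex.

**Shape 2** — `<polygon>` closed polygon, stroke `#000000` → cut (S743, F902). Machine vertices: (106.67,36.70) → (37.15,30.02) → (43.98,6.96) → (183.97,48.84) → (87.85,35.96) → (106.67,36.70). Closed: final G1 returns to the first vertex.

**Shape 3** — `<rect>` rectangle, stroke `#0000ff` → score (S485, F2006). Machine vertices: (108.98,93.34) → (115.68,93.34) → (115.68,66.11) → (108.98,66.11) → (108.98,93.34). Closed: final G1 returns to the first vertex.

**Shape 4** — `<path>` regular polygon, stroke `#000000` → cut (S743, F902). Machine vertices: (180.86,75.38) → (168.13,58.13) → (150.88,70.86) → (163.61,88.11) → (180.86,75.38). Closed: final G1 returns to the first vertex.

G21
G90
G0 X123.84 Y15.72
M3 S743
G01 X103.54 Y51.84 F902
G01 X131.61 Y82.30 F902
G01 X169.26 Y65.02 F902
G01 X164.46 Y23.87 F902
G01 X123.84 Y15.72 F902
M5
G0 X106.67 Y36.70
M3 S743
G01 X37.15 Y30.02 F902
G01 X43.98 Y6.96 F902
G01 X183.97 Y48.84 F902
G01 X87.85 Y35.96 F902
G01 X106.67 Y36.70 F902
M5
G0 X108.98 Y93.34
M3 S485
G01 X115.68 Y93.34 F2006
G01 X115.68 Y66.11 F2006
G01 X108.98 Y66.11 F2006
G01 X108.98 Y93.34 F2006
M5
G0 X180.86 Y75.38
M3 S743
G01 X168.13 Y58.13 F902
G01 X150.88 Y70.86 F902
G01 X163.61 Y88.11 F902
G01 X180.86 Y75.38 F902
M5
G0 X0.00 Y0.00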